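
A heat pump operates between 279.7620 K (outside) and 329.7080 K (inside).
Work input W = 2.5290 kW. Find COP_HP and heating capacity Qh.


COP = 329.7080 / 49.9460 = 6.6013
Qh = 6.6013 * 2.5290 = 16.6947 kW

COP = 6.6013, Qh = 16.6947 kW


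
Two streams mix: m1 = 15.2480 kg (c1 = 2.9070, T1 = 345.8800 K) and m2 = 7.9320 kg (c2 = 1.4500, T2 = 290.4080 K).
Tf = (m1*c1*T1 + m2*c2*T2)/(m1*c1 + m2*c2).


num = 18671.5533
den = 55.8273
Tf = 334.4518 K

334.4518 K


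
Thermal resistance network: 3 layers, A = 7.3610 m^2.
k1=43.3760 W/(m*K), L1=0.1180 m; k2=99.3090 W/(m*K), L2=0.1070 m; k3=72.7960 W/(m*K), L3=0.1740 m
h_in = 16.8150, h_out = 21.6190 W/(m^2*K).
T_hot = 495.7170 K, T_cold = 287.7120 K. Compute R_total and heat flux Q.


R_conv_in = 1/(16.8150*7.3610) = 0.0081
R_1 = 0.1180/(43.3760*7.3610) = 0.0004
R_2 = 0.1070/(99.3090*7.3610) = 0.0001
R_3 = 0.1740/(72.7960*7.3610) = 0.0003
R_conv_out = 1/(21.6190*7.3610) = 0.0063
R_total = 0.0152 K/W
Q = 208.0050 / 0.0152 = 13681.2131 W

R_total = 0.0152 K/W, Q = 13681.2131 W


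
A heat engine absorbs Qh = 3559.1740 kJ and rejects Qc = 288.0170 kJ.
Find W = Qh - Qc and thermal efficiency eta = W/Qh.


W = 3559.1740 - 288.0170 = 3271.1570 kJ
eta = 3271.1570 / 3559.1740 = 0.9191 = 91.9078%

W = 3271.1570 kJ, eta = 91.9078%


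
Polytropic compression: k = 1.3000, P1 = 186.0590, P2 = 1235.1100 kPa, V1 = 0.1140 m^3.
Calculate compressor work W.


(k-1)/k = 0.2308
(P2/P1)^exp = 1.5478
W = 4.3333 * 186.0590 * 0.1140 * (1.5478 - 1) = 50.3468 kJ

50.3468 kJ


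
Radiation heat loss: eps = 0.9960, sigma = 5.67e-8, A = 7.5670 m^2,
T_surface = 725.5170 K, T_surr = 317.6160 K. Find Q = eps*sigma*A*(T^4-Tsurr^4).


T^4 = 2.7707e+11
Tsurr^4 = 1.0177e+10
Q = 0.9960 * 5.67e-8 * 7.5670 * 2.6689e+11 = 114052.4470 W

114052.4470 W


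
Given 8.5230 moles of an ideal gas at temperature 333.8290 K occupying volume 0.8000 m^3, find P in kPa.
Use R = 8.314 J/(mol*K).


P = nRT/V = 8.5230 * 8.314 * 333.8290 / 0.8000
= 23655.1971 / 0.8000 = 29568.9963 Pa = 29.5690 kPa

29.5690 kPa


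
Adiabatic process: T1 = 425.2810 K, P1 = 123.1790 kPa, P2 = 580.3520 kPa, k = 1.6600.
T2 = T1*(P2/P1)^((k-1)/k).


(k-1)/k = 0.3976
(P2/P1)^exp = 1.8520
T2 = 425.2810 * 1.8520 = 787.6184 K

787.6184 K


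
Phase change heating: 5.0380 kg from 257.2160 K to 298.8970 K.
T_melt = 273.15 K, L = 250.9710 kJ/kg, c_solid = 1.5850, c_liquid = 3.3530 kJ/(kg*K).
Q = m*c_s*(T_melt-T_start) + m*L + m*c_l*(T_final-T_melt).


Q1 (sensible, solid) = 5.0380 * 1.5850 * 15.9340 = 127.2367 kJ
Q2 (latent) = 5.0380 * 250.9710 = 1264.3919 kJ
Q3 (sensible, liquid) = 5.0380 * 3.3530 * 25.7470 = 434.9290 kJ
Q_total = 1826.5575 kJ

1826.5575 kJ


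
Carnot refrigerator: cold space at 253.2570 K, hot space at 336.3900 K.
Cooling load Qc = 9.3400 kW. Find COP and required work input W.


COP = 253.2570 / 83.1330 = 3.0464
W = 9.3400 / 3.0464 = 3.0659 kW

COP = 3.0464, W = 3.0659 kW


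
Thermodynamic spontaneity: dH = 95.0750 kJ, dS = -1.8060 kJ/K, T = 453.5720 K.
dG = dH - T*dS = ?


T*dS = 453.5720 * -1.8060 = -819.1510 kJ
dG = 95.0750 + 819.1510 = 914.2260 kJ (non-spontaneous)

dG = 914.2260 kJ, non-spontaneous


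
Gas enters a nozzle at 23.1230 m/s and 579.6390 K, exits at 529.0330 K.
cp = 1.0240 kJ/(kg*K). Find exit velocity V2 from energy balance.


dT = 50.6060 K
2*cp*1000*dT = 103641.0880
V1^2 = 534.6731
V2 = sqrt(104175.7611) = 322.7627 m/s

322.7627 m/s


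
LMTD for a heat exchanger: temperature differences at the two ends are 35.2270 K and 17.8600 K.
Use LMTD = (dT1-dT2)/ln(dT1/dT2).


dT1/dT2 = 1.9724
ln(dT1/dT2) = 0.6792
LMTD = 17.3670 / 0.6792 = 25.5679 K

25.5679 K


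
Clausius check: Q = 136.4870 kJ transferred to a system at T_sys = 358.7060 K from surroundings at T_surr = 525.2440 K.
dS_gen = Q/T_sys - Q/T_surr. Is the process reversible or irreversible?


dS_sys = 136.4870/358.7060 = 0.3805 kJ/K
dS_surr = -136.4870/525.2440 = -0.2599 kJ/K
dS_gen = 0.3805 - 0.2599 = 0.1206 kJ/K (irreversible)

dS_gen = 0.1206 kJ/K, irreversible


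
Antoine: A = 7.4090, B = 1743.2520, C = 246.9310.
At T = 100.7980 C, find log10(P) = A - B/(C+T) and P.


C+T = 347.7290
B/(C+T) = 5.0132
log10(P) = 7.4090 - 5.0132 = 2.3958
P = 10^2.3958 = 248.7432 mmHg

248.7432 mmHg


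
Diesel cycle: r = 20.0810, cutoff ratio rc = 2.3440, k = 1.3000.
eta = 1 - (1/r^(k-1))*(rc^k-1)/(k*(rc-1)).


r^(k-1) = 2.4594
rc^k = 3.0265
eta = 0.5284 = 52.8399%

52.8399%


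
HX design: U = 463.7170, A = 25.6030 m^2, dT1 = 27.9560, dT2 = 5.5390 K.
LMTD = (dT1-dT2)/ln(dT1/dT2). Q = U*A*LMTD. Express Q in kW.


LMTD = 13.8478 K
Q = 463.7170 * 25.6030 * 13.8478 = 164408.1629 W = 164.4082 kW

164.4082 kW


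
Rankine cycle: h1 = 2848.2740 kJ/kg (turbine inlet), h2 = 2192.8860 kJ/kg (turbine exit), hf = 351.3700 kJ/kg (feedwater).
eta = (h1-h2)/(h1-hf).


W = 655.3880 kJ/kg
Q_in = 2496.9040 kJ/kg
eta = 0.2625 = 26.2480%

eta = 26.2480%


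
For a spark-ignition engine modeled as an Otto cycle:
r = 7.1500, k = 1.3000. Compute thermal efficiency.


r^(k-1) = 1.8042
eta = 1 - 1/1.8042 = 0.4457 = 44.5747%

44.5747%


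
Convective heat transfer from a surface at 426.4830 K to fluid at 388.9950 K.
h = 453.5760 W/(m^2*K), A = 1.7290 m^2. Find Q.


dT = 37.4880 K
Q = 453.5760 * 1.7290 * 37.4880 = 29399.3231 W

29399.3231 W


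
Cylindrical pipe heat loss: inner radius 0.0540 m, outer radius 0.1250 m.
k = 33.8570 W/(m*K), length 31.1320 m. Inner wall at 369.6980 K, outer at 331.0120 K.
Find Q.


dT = 38.6860 K
ln(ro/ri) = 0.8393
Q = 2*pi*33.8570*31.1320*38.6860 / 0.8393 = 305250.6552 W

305250.6552 W


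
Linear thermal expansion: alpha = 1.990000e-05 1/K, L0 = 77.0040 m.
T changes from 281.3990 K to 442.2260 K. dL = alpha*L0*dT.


dT = 160.8270 K
dL = 1.990000e-05 * 77.0040 * 160.8270 = 0.246448 m
L_final = 77.250448 m

dL = 0.246448 m


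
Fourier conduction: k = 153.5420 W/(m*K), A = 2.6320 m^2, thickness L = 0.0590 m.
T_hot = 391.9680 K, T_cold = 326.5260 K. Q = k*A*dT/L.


dT = 65.4420 K
Q = 153.5420 * 2.6320 * 65.4420 / 0.0590 = 448247.2462 W

448247.2462 W


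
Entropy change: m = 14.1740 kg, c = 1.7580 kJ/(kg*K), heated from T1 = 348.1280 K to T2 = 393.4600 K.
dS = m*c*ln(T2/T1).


T2/T1 = 1.1302
ln(T2/T1) = 0.1224
dS = 14.1740 * 1.7580 * 0.1224 = 3.0502 kJ/K

3.0502 kJ/K


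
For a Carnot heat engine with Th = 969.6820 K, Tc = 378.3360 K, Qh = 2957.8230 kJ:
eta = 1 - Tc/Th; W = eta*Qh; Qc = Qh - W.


eta = 1 - 378.3360/969.6820 = 0.6098
W = 0.6098 * 2957.8230 = 1803.7839 kJ
Qc = 2957.8230 - 1803.7839 = 1154.0391 kJ

eta = 60.9835%, W = 1803.7839 kJ, Qc = 1154.0391 kJ


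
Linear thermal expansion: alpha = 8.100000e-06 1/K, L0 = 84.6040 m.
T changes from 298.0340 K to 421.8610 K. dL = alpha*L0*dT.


dT = 123.8270 K
dL = 8.100000e-06 * 84.6040 * 123.8270 = 0.084858 m
L_final = 84.688858 m

dL = 0.084858 m


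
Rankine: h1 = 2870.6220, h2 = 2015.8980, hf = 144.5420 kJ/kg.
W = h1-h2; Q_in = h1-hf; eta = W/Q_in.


W = 854.7240 kJ/kg
Q_in = 2726.0800 kJ/kg
eta = 0.3135 = 31.3536%

eta = 31.3536%


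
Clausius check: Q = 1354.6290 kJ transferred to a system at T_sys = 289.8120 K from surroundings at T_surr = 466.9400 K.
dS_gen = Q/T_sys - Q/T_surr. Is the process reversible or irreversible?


dS_sys = 1354.6290/289.8120 = 4.6742 kJ/K
dS_surr = -1354.6290/466.9400 = -2.9011 kJ/K
dS_gen = 4.6742 - 2.9011 = 1.7731 kJ/K (irreversible)

dS_gen = 1.7731 kJ/K, irreversible


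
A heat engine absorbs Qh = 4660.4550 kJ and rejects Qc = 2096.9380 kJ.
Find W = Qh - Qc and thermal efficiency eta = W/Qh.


W = 4660.4550 - 2096.9380 = 2563.5170 kJ
eta = 2563.5170 / 4660.4550 = 0.5501 = 55.0057%

W = 2563.5170 kJ, eta = 55.0057%


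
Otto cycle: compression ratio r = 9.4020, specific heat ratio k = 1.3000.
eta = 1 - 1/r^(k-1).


r^(k-1) = 1.9587
eta = 1 - 1/1.9587 = 0.4895 = 48.9455%

48.9455%


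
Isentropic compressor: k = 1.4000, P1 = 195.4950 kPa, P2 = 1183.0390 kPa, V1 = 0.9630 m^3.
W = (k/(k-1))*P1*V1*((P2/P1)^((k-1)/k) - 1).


(k-1)/k = 0.2857
(P2/P1)^exp = 1.6726
W = 3.5000 * 195.4950 * 0.9630 * (1.6726 - 1) = 443.1804 kJ

443.1804 kJ


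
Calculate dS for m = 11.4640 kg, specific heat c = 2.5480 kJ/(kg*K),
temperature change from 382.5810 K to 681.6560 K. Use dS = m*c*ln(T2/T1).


T2/T1 = 1.7817
ln(T2/T1) = 0.5776
dS = 11.4640 * 2.5480 * 0.5776 = 16.8714 kJ/K

16.8714 kJ/K


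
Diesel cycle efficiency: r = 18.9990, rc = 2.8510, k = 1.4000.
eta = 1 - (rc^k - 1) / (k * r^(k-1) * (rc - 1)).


r^(k-1) = 3.2471
rc^k = 4.3351
eta = 0.6037 = 60.3651%

60.3651%


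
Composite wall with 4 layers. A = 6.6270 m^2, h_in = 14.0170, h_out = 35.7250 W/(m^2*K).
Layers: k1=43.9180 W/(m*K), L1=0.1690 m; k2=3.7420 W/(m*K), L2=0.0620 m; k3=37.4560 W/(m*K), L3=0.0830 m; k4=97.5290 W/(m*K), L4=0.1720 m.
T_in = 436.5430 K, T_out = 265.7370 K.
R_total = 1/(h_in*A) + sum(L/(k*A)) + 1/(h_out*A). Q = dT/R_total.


R_conv_in = 1/(14.0170*6.6270) = 0.0108
R_1 = 0.1690/(43.9180*6.6270) = 0.0006
R_2 = 0.0620/(3.7420*6.6270) = 0.0025
R_3 = 0.0830/(37.4560*6.6270) = 0.0003
R_4 = 0.1720/(97.5290*6.6270) = 0.0003
R_conv_out = 1/(35.7250*6.6270) = 0.0042
R_total = 0.0187 K/W
Q = 170.8060 / 0.0187 = 9148.4122 W

R_total = 0.0187 K/W, Q = 9148.4122 W


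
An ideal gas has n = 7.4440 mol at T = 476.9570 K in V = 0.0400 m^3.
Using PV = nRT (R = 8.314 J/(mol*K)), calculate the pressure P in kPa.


P = nRT/V = 7.4440 * 8.314 * 476.9570 / 0.0400
= 29518.5902 / 0.0400 = 737964.7547 Pa = 737.9648 kPa

737.9648 kPa


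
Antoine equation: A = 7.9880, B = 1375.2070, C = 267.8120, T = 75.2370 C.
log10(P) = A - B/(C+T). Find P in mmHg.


C+T = 343.0490
B/(C+T) = 4.0088
log10(P) = 7.9880 - 4.0088 = 3.9792
P = 10^3.9792 = 9532.8515 mmHg

9532.8515 mmHg


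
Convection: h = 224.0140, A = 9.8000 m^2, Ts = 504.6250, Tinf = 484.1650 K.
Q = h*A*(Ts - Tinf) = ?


dT = 20.4600 K
Q = 224.0140 * 9.8000 * 20.4600 = 44916.5991 W

44916.5991 W


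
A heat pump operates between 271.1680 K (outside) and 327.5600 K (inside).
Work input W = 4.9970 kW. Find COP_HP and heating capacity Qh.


COP = 327.5600 / 56.3920 = 5.8086
Qh = 5.8086 * 4.9970 = 29.0257 kW

COP = 5.8086, Qh = 29.0257 kW


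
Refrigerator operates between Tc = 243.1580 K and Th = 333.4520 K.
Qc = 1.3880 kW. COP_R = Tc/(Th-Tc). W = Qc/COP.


COP = 243.1580 / 90.2940 = 2.6930
W = 1.3880 / 2.6930 = 0.5154 kW

COP = 2.6930, W = 0.5154 kW


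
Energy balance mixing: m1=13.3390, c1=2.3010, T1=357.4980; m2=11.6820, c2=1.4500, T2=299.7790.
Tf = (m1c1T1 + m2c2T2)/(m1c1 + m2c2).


num = 16050.6266
den = 47.6319
Tf = 336.9719 K

336.9719 K


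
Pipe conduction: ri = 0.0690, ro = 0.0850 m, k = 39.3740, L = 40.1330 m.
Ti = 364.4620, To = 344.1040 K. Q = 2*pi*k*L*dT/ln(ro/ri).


dT = 20.3580 K
ln(ro/ri) = 0.2085
Q = 2*pi*39.3740*40.1330*20.3580 / 0.2085 = 969230.0606 W

969230.0606 W


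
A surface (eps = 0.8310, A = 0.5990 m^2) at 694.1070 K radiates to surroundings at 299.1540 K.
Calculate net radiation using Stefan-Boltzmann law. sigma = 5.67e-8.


T^4 = 2.3212e+11
Tsurr^4 = 8.0090e+09
Q = 0.8310 * 5.67e-8 * 0.5990 * 2.2411e+11 = 6325.0933 W

6325.0933 W


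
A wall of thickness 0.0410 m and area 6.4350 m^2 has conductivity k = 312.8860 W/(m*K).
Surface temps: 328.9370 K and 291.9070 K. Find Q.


dT = 37.0300 K
Q = 312.8860 * 6.4350 * 37.0300 / 0.0410 = 1818463.2881 W

1818463.2881 W


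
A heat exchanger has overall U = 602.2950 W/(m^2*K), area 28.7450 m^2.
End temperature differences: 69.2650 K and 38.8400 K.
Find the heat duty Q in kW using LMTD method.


LMTD = 52.5939 K
Q = 602.2950 * 28.7450 * 52.5939 = 910556.6887 W = 910.5567 kW

910.5567 kW


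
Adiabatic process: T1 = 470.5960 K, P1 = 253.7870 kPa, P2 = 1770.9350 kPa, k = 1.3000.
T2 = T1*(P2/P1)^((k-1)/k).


(k-1)/k = 0.2308
(P2/P1)^exp = 1.5657
T2 = 470.5960 * 1.5657 = 736.8107 K

736.8107 K


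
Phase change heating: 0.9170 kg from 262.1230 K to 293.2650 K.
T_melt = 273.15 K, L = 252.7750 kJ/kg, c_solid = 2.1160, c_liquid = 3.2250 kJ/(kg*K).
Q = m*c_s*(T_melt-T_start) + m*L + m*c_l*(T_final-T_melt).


Q1 (sensible, solid) = 0.9170 * 2.1160 * 11.0270 = 21.3965 kJ
Q2 (latent) = 0.9170 * 252.7750 = 231.7947 kJ
Q3 (sensible, liquid) = 0.9170 * 3.2250 * 20.1150 = 59.4866 kJ
Q_total = 312.6777 kJ

312.6777 kJ


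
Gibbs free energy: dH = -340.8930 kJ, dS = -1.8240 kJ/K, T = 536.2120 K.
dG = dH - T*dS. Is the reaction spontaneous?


T*dS = 536.2120 * -1.8240 = -978.0507 kJ
dG = -340.8930 + 978.0507 = 637.1577 kJ (non-spontaneous)

dG = 637.1577 kJ, non-spontaneous


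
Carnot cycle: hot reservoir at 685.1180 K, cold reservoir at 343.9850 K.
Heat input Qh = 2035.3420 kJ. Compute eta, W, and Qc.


eta = 1 - 343.9850/685.1180 = 0.4979
W = 0.4979 * 2035.3420 = 1013.4347 kJ
Qc = 2035.3420 - 1013.4347 = 1021.9073 kJ

eta = 49.7919%, W = 1013.4347 kJ, Qc = 1021.9073 kJ


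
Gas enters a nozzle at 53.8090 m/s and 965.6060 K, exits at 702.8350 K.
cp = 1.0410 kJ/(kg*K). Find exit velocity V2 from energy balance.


dT = 262.7710 K
2*cp*1000*dT = 547089.2220
V1^2 = 2895.4085
V2 = sqrt(549984.6305) = 741.6095 m/s

741.6095 m/s


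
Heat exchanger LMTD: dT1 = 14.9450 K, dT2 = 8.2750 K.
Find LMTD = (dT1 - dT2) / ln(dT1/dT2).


dT1/dT2 = 1.8060
ln(dT1/dT2) = 0.5911
LMTD = 6.6700 / 0.5911 = 11.2833 K

11.2833 K


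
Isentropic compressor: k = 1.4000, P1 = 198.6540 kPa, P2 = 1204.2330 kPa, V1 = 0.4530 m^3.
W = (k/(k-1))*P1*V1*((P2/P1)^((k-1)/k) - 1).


(k-1)/k = 0.2857
(P2/P1)^exp = 1.6734
W = 3.5000 * 198.6540 * 0.4530 * (1.6734 - 1) = 212.1029 kJ

212.1029 kJ


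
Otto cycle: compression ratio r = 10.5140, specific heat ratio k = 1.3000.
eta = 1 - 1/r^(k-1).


r^(k-1) = 2.0255
eta = 1 - 1/2.0255 = 0.5063 = 50.6293%

50.6293%


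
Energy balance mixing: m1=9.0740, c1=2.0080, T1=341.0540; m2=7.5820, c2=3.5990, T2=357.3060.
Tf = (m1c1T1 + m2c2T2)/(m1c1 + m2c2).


num = 15964.2354
den = 45.5082
Tf = 350.7990 K

350.7990 K


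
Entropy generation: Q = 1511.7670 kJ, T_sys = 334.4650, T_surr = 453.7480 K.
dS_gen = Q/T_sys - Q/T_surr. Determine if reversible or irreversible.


dS_sys = 1511.7670/334.4650 = 4.5200 kJ/K
dS_surr = -1511.7670/453.7480 = -3.3317 kJ/K
dS_gen = 4.5200 - 3.3317 = 1.1882 kJ/K (irreversible)

dS_gen = 1.1882 kJ/K, irreversible


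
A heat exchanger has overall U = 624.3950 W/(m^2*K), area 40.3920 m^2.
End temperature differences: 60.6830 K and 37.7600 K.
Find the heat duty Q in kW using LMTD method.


LMTD = 48.3186 K
Q = 624.3950 * 40.3920 * 48.3186 = 1218623.1307 W = 1218.6231 kW

1218.6231 kW


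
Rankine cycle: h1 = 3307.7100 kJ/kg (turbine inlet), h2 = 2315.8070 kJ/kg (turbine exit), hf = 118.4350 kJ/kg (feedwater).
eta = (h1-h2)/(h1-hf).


W = 991.9030 kJ/kg
Q_in = 3189.2750 kJ/kg
eta = 0.3110 = 31.1012%

eta = 31.1012%


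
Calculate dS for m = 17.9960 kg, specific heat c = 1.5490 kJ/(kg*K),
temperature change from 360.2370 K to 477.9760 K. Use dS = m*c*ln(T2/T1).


T2/T1 = 1.3268
ln(T2/T1) = 0.2828
dS = 17.9960 * 1.5490 * 0.2828 = 7.8832 kJ/K

7.8832 kJ/K


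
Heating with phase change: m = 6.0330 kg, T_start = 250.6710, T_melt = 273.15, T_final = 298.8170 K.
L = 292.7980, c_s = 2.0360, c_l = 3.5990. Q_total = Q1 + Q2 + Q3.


Q1 (sensible, solid) = 6.0330 * 2.0360 * 22.4790 = 276.1138 kJ
Q2 (latent) = 6.0330 * 292.7980 = 1766.4503 kJ
Q3 (sensible, liquid) = 6.0330 * 3.5990 * 25.6670 = 557.3016 kJ
Q_total = 2599.8657 kJ

2599.8657 kJ


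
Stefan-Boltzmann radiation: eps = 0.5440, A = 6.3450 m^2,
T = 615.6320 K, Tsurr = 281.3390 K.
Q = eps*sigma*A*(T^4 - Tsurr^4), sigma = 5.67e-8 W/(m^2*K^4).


T^4 = 1.4364e+11
Tsurr^4 = 6.2650e+09
Q = 0.5440 * 5.67e-8 * 6.3450 * 1.3738e+11 = 26886.3052 W

26886.3052 W


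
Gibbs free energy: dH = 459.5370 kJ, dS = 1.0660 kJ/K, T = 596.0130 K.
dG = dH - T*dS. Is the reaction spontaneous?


T*dS = 596.0130 * 1.0660 = 635.3499 kJ
dG = 459.5370 - 635.3499 = -175.8129 kJ (spontaneous)

dG = -175.8129 kJ, spontaneous


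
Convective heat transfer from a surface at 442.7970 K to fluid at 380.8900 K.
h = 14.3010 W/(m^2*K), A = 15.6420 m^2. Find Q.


dT = 61.9070 K
Q = 14.3010 * 15.6420 * 61.9070 = 13848.3633 W

13848.3633 W


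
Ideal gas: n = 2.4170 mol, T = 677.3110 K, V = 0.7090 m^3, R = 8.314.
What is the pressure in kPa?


P = nRT/V = 2.4170 * 8.314 * 677.3110 / 0.7090
= 13610.5226 / 0.7090 = 19196.7878 Pa = 19.1968 kPa

19.1968 kPa


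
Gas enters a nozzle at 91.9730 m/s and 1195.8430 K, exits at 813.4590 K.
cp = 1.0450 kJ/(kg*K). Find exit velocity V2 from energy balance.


dT = 382.3840 K
2*cp*1000*dT = 799182.5600
V1^2 = 8459.0327
V2 = sqrt(807641.5927) = 898.6888 m/s

898.6888 m/s


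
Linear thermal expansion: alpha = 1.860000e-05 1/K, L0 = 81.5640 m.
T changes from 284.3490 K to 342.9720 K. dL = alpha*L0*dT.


dT = 58.6230 K
dL = 1.860000e-05 * 81.5640 * 58.6230 = 0.088936 m
L_final = 81.652936 m

dL = 0.088936 m


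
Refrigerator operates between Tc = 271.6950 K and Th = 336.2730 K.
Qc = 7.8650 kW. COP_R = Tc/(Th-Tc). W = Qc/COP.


COP = 271.6950 / 64.5780 = 4.2072
W = 7.8650 / 4.2072 = 1.8694 kW

COP = 4.2072, W = 1.8694 kW


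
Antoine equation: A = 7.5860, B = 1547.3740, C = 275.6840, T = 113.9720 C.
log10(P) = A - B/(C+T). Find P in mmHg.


C+T = 389.6560
B/(C+T) = 3.9711
log10(P) = 7.5860 - 3.9711 = 3.6149
P = 10^3.6149 = 4119.7572 mmHg

4119.7572 mmHg


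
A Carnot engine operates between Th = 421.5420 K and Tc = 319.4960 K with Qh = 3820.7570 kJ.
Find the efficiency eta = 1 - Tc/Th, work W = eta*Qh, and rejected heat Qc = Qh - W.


eta = 1 - 319.4960/421.5420 = 0.2421
W = 0.2421 * 3820.7570 = 924.9208 kJ
Qc = 3820.7570 - 924.9208 = 2895.8362 kJ

eta = 24.2078%, W = 924.9208 kJ, Qc = 2895.8362 kJ


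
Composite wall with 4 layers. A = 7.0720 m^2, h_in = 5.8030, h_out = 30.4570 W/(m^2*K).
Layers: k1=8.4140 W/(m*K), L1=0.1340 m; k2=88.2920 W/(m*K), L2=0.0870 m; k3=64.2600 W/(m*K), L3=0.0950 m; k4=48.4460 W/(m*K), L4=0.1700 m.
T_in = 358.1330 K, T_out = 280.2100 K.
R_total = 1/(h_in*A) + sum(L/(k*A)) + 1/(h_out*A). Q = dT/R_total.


R_conv_in = 1/(5.8030*7.0720) = 0.0244
R_1 = 0.1340/(8.4140*7.0720) = 0.0023
R_2 = 0.0870/(88.2920*7.0720) = 0.0001
R_3 = 0.0950/(64.2600*7.0720) = 0.0002
R_4 = 0.1700/(48.4460*7.0720) = 0.0005
R_conv_out = 1/(30.4570*7.0720) = 0.0046
R_total = 0.0321 K/W
Q = 77.9230 / 0.0321 = 2427.0238 W

R_total = 0.0321 K/W, Q = 2427.0238 W


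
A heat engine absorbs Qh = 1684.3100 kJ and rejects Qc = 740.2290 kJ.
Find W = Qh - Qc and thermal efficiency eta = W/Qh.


W = 1684.3100 - 740.2290 = 944.0810 kJ
eta = 944.0810 / 1684.3100 = 0.5605 = 56.0515%

W = 944.0810 kJ, eta = 56.0515%


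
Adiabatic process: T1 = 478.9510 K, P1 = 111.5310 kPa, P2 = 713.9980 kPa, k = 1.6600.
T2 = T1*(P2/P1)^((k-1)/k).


(k-1)/k = 0.3976
(P2/P1)^exp = 2.0921
T2 = 478.9510 * 2.0921 = 1002.0024 K

1002.0024 K


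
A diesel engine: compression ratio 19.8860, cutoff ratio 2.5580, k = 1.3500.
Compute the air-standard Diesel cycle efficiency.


r^(k-1) = 2.8477
rc^k = 3.5536
eta = 0.5737 = 57.3660%

57.3660%


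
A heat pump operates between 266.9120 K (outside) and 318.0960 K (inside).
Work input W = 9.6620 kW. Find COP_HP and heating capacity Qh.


COP = 318.0960 / 51.1840 = 6.2148
Qh = 6.2148 * 9.6620 = 60.0470 kW

COP = 6.2148, Qh = 60.0470 kW


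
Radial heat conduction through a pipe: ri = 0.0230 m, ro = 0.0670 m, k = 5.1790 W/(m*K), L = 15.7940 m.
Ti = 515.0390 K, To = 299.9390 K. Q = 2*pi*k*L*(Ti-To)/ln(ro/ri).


dT = 215.1000 K
ln(ro/ri) = 1.0692
Q = 2*pi*5.1790*15.7940*215.1000 / 1.0692 = 103395.1153 W

103395.1153 W


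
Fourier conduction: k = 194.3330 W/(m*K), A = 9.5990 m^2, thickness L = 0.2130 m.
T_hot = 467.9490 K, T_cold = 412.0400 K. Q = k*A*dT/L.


dT = 55.9090 K
Q = 194.3330 * 9.5990 * 55.9090 / 0.2130 = 489637.4954 W

489637.4954 W


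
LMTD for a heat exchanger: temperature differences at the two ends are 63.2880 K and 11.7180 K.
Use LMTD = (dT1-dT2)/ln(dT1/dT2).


dT1/dT2 = 5.4009
ln(dT1/dT2) = 1.6866
LMTD = 51.5700 / 1.6866 = 30.5769 K

30.5769 K


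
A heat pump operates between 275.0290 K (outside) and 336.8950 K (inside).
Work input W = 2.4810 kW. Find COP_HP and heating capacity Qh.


COP = 336.8950 / 61.8660 = 5.4456
Qh = 5.4456 * 2.4810 = 13.5104 kW

COP = 5.4456, Qh = 13.5104 kW


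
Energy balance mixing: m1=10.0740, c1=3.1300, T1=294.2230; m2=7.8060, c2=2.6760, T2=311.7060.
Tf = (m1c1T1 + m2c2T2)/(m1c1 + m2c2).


num = 15788.5096
den = 52.4205
Tf = 301.1897 K

301.1897 K


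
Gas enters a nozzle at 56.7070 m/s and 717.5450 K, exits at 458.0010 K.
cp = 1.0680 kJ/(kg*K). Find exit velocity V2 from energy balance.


dT = 259.5440 K
2*cp*1000*dT = 554385.9840
V1^2 = 3215.6838
V2 = sqrt(557601.6678) = 746.7273 m/s

746.7273 m/s


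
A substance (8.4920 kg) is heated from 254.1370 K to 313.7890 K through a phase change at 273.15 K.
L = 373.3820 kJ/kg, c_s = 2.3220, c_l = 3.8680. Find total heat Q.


Q1 (sensible, solid) = 8.4920 * 2.3220 * 19.0130 = 374.9064 kJ
Q2 (latent) = 8.4920 * 373.3820 = 3170.7599 kJ
Q3 (sensible, liquid) = 8.4920 * 3.8680 * 40.6390 = 1334.8715 kJ
Q_total = 4880.5378 kJ

4880.5378 kJ


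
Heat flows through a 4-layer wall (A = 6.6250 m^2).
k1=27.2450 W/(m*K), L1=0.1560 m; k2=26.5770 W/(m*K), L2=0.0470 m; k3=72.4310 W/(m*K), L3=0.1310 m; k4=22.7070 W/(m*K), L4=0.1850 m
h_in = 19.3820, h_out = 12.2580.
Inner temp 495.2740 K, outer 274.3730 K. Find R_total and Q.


R_conv_in = 1/(19.3820*6.6250) = 0.0078
R_1 = 0.1560/(27.2450*6.6250) = 0.0009
R_2 = 0.0470/(26.5770*6.6250) = 0.0003
R_3 = 0.1310/(72.4310*6.6250) = 0.0003
R_4 = 0.1850/(22.7070*6.6250) = 0.0012
R_conv_out = 1/(12.2580*6.6250) = 0.0123
R_total = 0.0227 K/W
Q = 220.9010 / 0.0227 = 9716.0555 W

R_total = 0.0227 K/W, Q = 9716.0555 W


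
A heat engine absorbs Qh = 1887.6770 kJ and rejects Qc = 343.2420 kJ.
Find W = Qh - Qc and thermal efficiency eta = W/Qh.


W = 1887.6770 - 343.2420 = 1544.4350 kJ
eta = 1544.4350 / 1887.6770 = 0.8182 = 81.8167%

W = 1544.4350 kJ, eta = 81.8167%


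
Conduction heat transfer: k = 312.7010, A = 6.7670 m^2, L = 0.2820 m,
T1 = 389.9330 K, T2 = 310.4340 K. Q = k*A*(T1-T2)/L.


dT = 79.4990 K
Q = 312.7010 * 6.7670 * 79.4990 / 0.2820 = 596537.8492 W

596537.8492 W


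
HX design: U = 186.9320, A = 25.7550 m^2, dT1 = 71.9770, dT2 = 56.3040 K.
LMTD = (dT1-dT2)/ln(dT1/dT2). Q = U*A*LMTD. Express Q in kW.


LMTD = 63.8201 K
Q = 186.9320 * 25.7550 * 63.8201 = 307257.5059 W = 307.2575 kW

307.2575 kW


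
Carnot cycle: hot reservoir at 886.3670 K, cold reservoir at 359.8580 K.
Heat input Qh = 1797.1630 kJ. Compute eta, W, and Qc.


eta = 1 - 359.8580/886.3670 = 0.5940
W = 0.5940 * 1797.1630 = 1067.5290 kJ
Qc = 1797.1630 - 1067.5290 = 729.6340 kJ

eta = 59.4008%, W = 1067.5290 kJ, Qc = 729.6340 kJ


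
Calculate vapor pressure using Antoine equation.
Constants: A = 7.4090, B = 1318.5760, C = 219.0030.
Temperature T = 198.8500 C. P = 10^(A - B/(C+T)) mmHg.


C+T = 417.8530
B/(C+T) = 3.1556
log10(P) = 7.4090 - 3.1556 = 4.2534
P = 10^4.2534 = 17922.6498 mmHg

17922.6498 mmHg


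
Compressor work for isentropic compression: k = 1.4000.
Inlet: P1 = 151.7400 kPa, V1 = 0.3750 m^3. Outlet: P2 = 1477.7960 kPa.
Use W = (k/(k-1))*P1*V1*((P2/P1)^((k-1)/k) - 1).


(k-1)/k = 0.2857
(P2/P1)^exp = 1.9162
W = 3.5000 * 151.7400 * 0.3750 * (1.9162 - 1) = 182.4621 kJ

182.4621 kJ


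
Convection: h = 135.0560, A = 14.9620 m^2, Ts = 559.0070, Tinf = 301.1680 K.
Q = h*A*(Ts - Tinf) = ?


dT = 257.8390 K
Q = 135.0560 * 14.9620 * 257.8390 = 521017.2970 W

521017.2970 W


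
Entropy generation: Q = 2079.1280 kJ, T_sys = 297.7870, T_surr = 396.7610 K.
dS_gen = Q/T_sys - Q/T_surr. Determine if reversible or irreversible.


dS_sys = 2079.1280/297.7870 = 6.9819 kJ/K
dS_surr = -2079.1280/396.7610 = -5.2403 kJ/K
dS_gen = 6.9819 - 5.2403 = 1.7417 kJ/K (irreversible)

dS_gen = 1.7417 kJ/K, irreversible


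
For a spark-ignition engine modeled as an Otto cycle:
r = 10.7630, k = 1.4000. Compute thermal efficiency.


r^(k-1) = 2.5869
eta = 1 - 1/2.5869 = 0.6134 = 61.3431%

61.3431%


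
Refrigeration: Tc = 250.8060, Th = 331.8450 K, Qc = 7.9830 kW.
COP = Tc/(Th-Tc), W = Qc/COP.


COP = 250.8060 / 81.0390 = 3.0949
W = 7.9830 / 3.0949 = 2.5794 kW

COP = 3.0949, W = 2.5794 kW


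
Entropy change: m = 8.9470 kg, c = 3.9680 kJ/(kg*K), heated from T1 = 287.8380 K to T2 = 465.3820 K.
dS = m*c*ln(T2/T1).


T2/T1 = 1.6168
ln(T2/T1) = 0.4805
dS = 8.9470 * 3.9680 * 0.4805 = 17.0572 kJ/K

17.0572 kJ/K


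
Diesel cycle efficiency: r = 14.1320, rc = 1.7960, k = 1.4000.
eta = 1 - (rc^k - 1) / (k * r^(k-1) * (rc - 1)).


r^(k-1) = 2.8846
rc^k = 2.2700
eta = 0.6049 = 60.4919%

60.4919%


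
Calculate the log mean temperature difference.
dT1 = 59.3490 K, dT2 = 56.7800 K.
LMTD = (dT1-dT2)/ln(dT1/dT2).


dT1/dT2 = 1.0452
ln(dT1/dT2) = 0.0443
LMTD = 2.5690 / 0.0443 = 58.0550 K

58.0550 K


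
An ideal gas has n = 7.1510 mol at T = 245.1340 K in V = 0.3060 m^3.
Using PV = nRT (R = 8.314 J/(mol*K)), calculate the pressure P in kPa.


P = nRT/V = 7.1510 * 8.314 * 245.1340 / 0.3060
= 14574.0532 / 0.3060 = 47627.6248 Pa = 47.6276 kPa

47.6276 kPa


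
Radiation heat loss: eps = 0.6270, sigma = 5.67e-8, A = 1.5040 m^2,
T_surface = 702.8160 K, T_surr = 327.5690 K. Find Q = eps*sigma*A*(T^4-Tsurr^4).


T^4 = 2.4399e+11
Tsurr^4 = 1.1514e+10
Q = 0.6270 * 5.67e-8 * 1.5040 * 2.3247e+11 = 12430.0126 W

12430.0126 W


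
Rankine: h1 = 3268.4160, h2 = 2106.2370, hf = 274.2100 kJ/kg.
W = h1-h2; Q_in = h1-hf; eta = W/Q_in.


W = 1162.1790 kJ/kg
Q_in = 2994.2060 kJ/kg
eta = 0.3881 = 38.8143%

eta = 38.8143%


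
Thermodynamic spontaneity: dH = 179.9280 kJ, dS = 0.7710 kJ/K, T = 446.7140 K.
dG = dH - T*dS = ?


T*dS = 446.7140 * 0.7710 = 344.4165 kJ
dG = 179.9280 - 344.4165 = -164.4885 kJ (spontaneous)

dG = -164.4885 kJ, spontaneous


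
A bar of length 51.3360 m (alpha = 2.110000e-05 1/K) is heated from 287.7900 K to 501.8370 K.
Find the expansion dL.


dT = 214.0470 K
dL = 2.110000e-05 * 51.3360 * 214.0470 = 0.231853 m
L_final = 51.567853 m

dL = 0.231853 m


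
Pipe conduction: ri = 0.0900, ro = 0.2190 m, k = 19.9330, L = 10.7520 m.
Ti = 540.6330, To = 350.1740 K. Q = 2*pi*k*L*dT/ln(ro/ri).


dT = 190.4590 K
ln(ro/ri) = 0.8893
Q = 2*pi*19.9330*10.7520*190.4590 / 0.8893 = 288412.1334 W

288412.1334 W


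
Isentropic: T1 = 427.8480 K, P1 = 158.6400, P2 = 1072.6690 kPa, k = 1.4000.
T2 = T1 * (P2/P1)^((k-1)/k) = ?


(k-1)/k = 0.2857
(P2/P1)^exp = 1.7265
T2 = 427.8480 * 1.7265 = 738.6650 K

738.6650 K


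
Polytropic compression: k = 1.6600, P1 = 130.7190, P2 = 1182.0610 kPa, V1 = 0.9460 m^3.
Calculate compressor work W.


(k-1)/k = 0.3976
(P2/P1)^exp = 2.4000
W = 2.5152 * 130.7190 * 0.9460 * (2.4000 - 1) = 435.4421 kJ

435.4421 kJ


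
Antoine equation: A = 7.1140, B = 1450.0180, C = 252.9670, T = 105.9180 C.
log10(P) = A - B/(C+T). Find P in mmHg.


C+T = 358.8850
B/(C+T) = 4.0403
log10(P) = 7.1140 - 4.0403 = 3.0737
P = 10^3.0737 = 1184.8364 mmHg

1184.8364 mmHg


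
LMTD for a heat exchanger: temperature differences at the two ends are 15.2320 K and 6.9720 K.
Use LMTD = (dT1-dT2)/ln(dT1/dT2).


dT1/dT2 = 2.1847
ln(dT1/dT2) = 0.7815
LMTD = 8.2600 / 0.7815 = 10.5695 K

10.5695 K


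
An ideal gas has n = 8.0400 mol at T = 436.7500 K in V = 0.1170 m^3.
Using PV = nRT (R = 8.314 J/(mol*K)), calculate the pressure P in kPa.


P = nRT/V = 8.0400 * 8.314 * 436.7500 / 0.1170
= 29194.3616 / 0.1170 = 249524.4579 Pa = 249.5245 kPa

249.5245 kPa


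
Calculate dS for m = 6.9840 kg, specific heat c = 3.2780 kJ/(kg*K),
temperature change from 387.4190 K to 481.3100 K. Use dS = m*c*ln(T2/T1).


T2/T1 = 1.2424
ln(T2/T1) = 0.2170
dS = 6.9840 * 3.2780 * 0.2170 = 4.9680 kJ/K

4.9680 kJ/K


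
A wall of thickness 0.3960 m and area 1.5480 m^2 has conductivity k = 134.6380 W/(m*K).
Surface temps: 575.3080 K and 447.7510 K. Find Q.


dT = 127.5570 K
Q = 134.6380 * 1.5480 * 127.5570 / 0.3960 = 67134.8030 W

67134.8030 W


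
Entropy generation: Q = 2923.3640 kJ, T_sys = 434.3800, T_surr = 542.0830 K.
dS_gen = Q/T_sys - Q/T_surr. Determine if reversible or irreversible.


dS_sys = 2923.3640/434.3800 = 6.7300 kJ/K
dS_surr = -2923.3640/542.0830 = -5.3928 kJ/K
dS_gen = 6.7300 - 5.3928 = 1.3371 kJ/K (irreversible)

dS_gen = 1.3371 kJ/K, irreversible


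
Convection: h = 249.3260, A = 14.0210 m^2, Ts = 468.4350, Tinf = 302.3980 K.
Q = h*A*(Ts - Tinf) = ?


dT = 166.0370 K
Q = 249.3260 * 14.0210 * 166.0370 = 580432.1190 W

580432.1190 W


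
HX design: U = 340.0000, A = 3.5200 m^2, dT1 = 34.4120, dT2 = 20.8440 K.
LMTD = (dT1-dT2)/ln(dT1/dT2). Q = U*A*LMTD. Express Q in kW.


LMTD = 27.0635 K
Q = 340.0000 * 3.5200 * 27.0635 = 32389.6122 W = 32.3896 kW

32.3896 kW


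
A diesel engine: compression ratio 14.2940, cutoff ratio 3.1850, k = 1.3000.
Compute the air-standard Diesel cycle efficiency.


r^(k-1) = 2.2210
rc^k = 4.5086
eta = 0.4438 = 44.3848%

44.3848%


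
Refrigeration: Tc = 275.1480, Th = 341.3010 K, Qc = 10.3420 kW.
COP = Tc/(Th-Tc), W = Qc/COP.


COP = 275.1480 / 66.1530 = 4.1593
W = 10.3420 / 4.1593 = 2.4865 kW

COP = 4.1593, W = 2.4865 kW


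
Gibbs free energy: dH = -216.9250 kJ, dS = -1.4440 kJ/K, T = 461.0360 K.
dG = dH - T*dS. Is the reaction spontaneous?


T*dS = 461.0360 * -1.4440 = -665.7360 kJ
dG = -216.9250 + 665.7360 = 448.8110 kJ (non-spontaneous)

dG = 448.8110 kJ, non-spontaneous


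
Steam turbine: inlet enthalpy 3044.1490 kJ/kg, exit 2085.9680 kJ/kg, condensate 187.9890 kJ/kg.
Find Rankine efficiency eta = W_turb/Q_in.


W = 958.1810 kJ/kg
Q_in = 2856.1600 kJ/kg
eta = 0.3355 = 33.5479%

eta = 33.5479%


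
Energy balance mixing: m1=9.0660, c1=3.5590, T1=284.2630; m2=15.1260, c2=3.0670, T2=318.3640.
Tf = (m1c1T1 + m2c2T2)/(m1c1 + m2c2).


num = 23941.3649
den = 78.6573
Tf = 304.3755 K

304.3755 K


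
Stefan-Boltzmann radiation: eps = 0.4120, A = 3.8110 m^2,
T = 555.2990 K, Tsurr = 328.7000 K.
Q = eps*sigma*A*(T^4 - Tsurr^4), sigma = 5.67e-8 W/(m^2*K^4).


T^4 = 9.5084e+10
Tsurr^4 = 1.1673e+10
Q = 0.4120 * 5.67e-8 * 3.8110 * 8.3411e+10 = 7425.7514 W

7425.7514 W


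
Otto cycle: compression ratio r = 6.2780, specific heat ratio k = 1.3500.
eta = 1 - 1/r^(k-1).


r^(k-1) = 1.9021
eta = 1 - 1/1.9021 = 0.4743 = 47.4270%

47.4270%


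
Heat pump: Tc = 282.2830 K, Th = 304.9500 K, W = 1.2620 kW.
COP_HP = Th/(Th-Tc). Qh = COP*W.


COP = 304.9500 / 22.6670 = 13.4535
Qh = 13.4535 * 1.2620 = 16.9783 kW

COP = 13.4535, Qh = 16.9783 kW


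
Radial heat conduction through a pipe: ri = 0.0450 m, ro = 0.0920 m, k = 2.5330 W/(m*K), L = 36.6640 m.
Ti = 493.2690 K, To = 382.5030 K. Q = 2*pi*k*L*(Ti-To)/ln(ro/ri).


dT = 110.7660 K
ln(ro/ri) = 0.7151
Q = 2*pi*2.5330*36.6640*110.7660 / 0.7151 = 90381.3354 W

90381.3354 W


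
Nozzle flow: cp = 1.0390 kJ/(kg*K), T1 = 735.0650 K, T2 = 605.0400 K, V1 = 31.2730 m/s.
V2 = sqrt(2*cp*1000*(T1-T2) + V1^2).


dT = 130.0250 K
2*cp*1000*dT = 270191.9500
V1^2 = 978.0005
V2 = sqrt(271169.9505) = 520.7398 m/s

520.7398 m/s


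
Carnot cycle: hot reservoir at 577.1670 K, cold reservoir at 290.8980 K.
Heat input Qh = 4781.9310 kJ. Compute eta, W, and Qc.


eta = 1 - 290.8980/577.1670 = 0.4960
W = 0.4960 * 4781.9310 = 2371.7895 kJ
Qc = 4781.9310 - 2371.7895 = 2410.1415 kJ

eta = 49.5990%, W = 2371.7895 kJ, Qc = 2410.1415 kJ


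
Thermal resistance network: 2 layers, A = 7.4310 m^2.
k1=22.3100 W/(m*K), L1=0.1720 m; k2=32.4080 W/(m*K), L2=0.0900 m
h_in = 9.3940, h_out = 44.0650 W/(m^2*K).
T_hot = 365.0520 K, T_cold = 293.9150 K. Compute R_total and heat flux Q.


R_conv_in = 1/(9.3940*7.4310) = 0.0143
R_1 = 0.1720/(22.3100*7.4310) = 0.0010
R_2 = 0.0900/(32.4080*7.4310) = 0.0004
R_conv_out = 1/(44.0650*7.4310) = 0.0031
R_total = 0.0188 K/W
Q = 71.1370 / 0.0188 = 3785.8202 W

R_total = 0.0188 K/W, Q = 3785.8202 W


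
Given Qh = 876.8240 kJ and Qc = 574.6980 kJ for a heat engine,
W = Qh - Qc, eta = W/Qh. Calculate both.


W = 876.8240 - 574.6980 = 302.1260 kJ
eta = 302.1260 / 876.8240 = 0.3446 = 34.4569%

W = 302.1260 kJ, eta = 34.4569%


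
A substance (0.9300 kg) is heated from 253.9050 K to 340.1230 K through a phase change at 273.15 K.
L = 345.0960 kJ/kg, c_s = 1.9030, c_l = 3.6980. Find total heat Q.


Q1 (sensible, solid) = 0.9300 * 1.9030 * 19.2450 = 34.0596 kJ
Q2 (latent) = 0.9300 * 345.0960 = 320.9393 kJ
Q3 (sensible, liquid) = 0.9300 * 3.6980 * 66.9730 = 230.3295 kJ
Q_total = 585.3284 kJ

585.3284 kJ


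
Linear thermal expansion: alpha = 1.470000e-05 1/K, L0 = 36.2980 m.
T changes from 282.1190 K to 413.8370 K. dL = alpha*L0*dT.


dT = 131.7180 K
dL = 1.470000e-05 * 36.2980 * 131.7180 = 0.070282 m
L_final = 36.368282 m

dL = 0.070282 m


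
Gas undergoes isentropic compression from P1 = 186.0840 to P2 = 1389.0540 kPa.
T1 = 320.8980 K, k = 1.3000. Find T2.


(k-1)/k = 0.2308
(P2/P1)^exp = 1.5902
T2 = 320.8980 * 1.5902 = 510.3062 K

510.3062 K


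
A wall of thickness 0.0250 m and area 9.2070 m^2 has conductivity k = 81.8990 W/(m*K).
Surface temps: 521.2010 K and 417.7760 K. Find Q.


dT = 103.4250 K
Q = 81.8990 * 9.2070 * 103.4250 / 0.0250 = 3119480.4127 W

3119480.4127 W


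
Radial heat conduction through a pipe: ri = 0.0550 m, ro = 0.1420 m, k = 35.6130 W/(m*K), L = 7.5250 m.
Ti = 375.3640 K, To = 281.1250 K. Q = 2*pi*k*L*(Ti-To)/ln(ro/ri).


dT = 94.2390 K
ln(ro/ri) = 0.9485
Q = 2*pi*35.6130*7.5250*94.2390 / 0.9485 = 167298.1243 W

167298.1243 W


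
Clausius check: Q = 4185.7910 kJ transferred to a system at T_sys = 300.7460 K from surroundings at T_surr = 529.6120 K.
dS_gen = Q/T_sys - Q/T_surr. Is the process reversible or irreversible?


dS_sys = 4185.7910/300.7460 = 13.9180 kJ/K
dS_surr = -4185.7910/529.6120 = -7.9035 kJ/K
dS_gen = 13.9180 - 7.9035 = 6.0145 kJ/K (irreversible)

dS_gen = 6.0145 kJ/K, irreversible


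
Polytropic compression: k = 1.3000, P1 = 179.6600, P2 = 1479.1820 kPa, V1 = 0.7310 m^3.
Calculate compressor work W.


(k-1)/k = 0.2308
(P2/P1)^exp = 1.6266
W = 4.3333 * 179.6600 * 0.7310 * (1.6266 - 1) = 356.6099 kJ

356.6099 kJ


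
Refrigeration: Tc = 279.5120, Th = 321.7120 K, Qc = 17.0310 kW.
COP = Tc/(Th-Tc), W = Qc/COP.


COP = 279.5120 / 42.2000 = 6.6235
W = 17.0310 / 6.6235 = 2.5713 kW

COP = 6.6235, W = 2.5713 kW


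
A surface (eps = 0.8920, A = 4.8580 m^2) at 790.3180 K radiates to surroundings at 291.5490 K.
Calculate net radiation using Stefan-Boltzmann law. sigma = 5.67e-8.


T^4 = 3.9013e+11
Tsurr^4 = 7.2251e+09
Q = 0.8920 * 5.67e-8 * 4.8580 * 3.8290e+11 = 94079.3729 W

94079.3729 W


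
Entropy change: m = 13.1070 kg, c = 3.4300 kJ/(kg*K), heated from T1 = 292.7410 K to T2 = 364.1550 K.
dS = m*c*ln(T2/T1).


T2/T1 = 1.2439
ln(T2/T1) = 0.2183
dS = 13.1070 * 3.4300 * 0.2183 = 9.8137 kJ/K

9.8137 kJ/K


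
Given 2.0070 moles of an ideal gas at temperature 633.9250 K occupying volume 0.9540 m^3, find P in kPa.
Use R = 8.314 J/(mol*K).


P = nRT/V = 2.0070 * 8.314 * 633.9250 / 0.9540
= 10577.7981 / 0.9540 = 11087.8386 Pa = 11.0878 kPa

11.0878 kPa


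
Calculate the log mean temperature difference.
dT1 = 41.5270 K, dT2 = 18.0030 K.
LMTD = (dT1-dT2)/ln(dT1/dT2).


dT1/dT2 = 2.3067
ln(dT1/dT2) = 0.8358
LMTD = 23.5240 / 0.8358 = 28.1453 K

28.1453 K


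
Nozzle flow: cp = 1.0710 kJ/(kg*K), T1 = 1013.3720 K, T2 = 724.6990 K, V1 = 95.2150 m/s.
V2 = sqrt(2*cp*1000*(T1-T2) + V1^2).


dT = 288.6730 K
2*cp*1000*dT = 618337.5660
V1^2 = 9065.8962
V2 = sqrt(627403.4622) = 792.0880 m/s

792.0880 m/s


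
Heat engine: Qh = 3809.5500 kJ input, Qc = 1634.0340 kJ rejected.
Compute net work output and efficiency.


W = 3809.5500 - 1634.0340 = 2175.5160 kJ
eta = 2175.5160 / 3809.5500 = 0.5711 = 57.1069%

W = 2175.5160 kJ, eta = 57.1069%


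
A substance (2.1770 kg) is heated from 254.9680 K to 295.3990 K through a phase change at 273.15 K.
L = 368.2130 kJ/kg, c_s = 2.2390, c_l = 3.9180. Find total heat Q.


Q1 (sensible, solid) = 2.1770 * 2.2390 * 18.1820 = 88.6246 kJ
Q2 (latent) = 2.1770 * 368.2130 = 801.5997 kJ
Q3 (sensible, liquid) = 2.1770 * 3.9180 * 22.2490 = 189.7725 kJ
Q_total = 1079.9968 kJ

1079.9968 kJ


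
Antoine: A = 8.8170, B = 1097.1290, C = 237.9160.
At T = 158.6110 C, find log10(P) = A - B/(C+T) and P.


C+T = 396.5270
B/(C+T) = 2.7668
log10(P) = 8.8170 - 2.7668 = 6.0502
P = 10^6.0502 = 1122417.3280 mmHg

1122417.3280 mmHg


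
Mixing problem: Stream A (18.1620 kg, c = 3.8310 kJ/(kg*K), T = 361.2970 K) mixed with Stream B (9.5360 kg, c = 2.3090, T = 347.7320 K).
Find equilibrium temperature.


num = 32795.1276
den = 91.5972
Tf = 358.0362 K

358.0362 K


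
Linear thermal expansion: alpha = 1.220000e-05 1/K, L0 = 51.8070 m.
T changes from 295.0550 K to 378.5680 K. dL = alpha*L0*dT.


dT = 83.5130 K
dL = 1.220000e-05 * 51.8070 * 83.5130 = 0.052784 m
L_final = 51.859784 m

dL = 0.052784 m


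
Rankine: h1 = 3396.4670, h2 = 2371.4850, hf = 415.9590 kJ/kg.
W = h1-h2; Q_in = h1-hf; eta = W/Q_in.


W = 1024.9820 kJ/kg
Q_in = 2980.5080 kJ/kg
eta = 0.3439 = 34.3895%

eta = 34.3895%


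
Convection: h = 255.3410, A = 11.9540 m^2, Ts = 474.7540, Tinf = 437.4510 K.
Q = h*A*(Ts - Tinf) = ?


dT = 37.3030 K
Q = 255.3410 * 11.9540 * 37.3030 = 113861.6746 W

113861.6746 W


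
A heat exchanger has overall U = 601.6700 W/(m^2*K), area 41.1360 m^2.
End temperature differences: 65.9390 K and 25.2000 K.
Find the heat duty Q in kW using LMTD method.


LMTD = 42.3532 K
Q = 601.6700 * 41.1360 * 42.3532 = 1048255.4824 W = 1048.2555 kW

1048.2555 kW


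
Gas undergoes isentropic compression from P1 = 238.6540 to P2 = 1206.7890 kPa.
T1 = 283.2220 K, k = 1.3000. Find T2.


(k-1)/k = 0.2308
(P2/P1)^exp = 1.4535
T2 = 283.2220 * 1.4535 = 411.6772 K

411.6772 K


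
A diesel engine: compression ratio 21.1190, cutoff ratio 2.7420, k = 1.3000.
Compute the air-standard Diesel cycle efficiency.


r^(k-1) = 2.4969
rc^k = 3.7110
eta = 0.5206 = 52.0563%

52.0563%


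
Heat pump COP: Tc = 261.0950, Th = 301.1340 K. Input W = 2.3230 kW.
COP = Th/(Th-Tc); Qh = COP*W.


COP = 301.1340 / 40.0390 = 7.5210
Qh = 7.5210 * 2.3230 = 17.4713 kW

COP = 7.5210, Qh = 17.4713 kW


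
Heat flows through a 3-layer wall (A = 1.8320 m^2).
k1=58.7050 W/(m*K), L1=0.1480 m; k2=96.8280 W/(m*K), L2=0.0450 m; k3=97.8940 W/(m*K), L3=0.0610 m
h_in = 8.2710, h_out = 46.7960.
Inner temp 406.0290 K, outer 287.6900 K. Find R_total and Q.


R_conv_in = 1/(8.2710*1.8320) = 0.0660
R_1 = 0.1480/(58.7050*1.8320) = 0.0014
R_2 = 0.0450/(96.8280*1.8320) = 0.0003
R_3 = 0.0610/(97.8940*1.8320) = 0.0003
R_conv_out = 1/(46.7960*1.8320) = 0.0117
R_total = 0.0796 K/W
Q = 118.3390 / 0.0796 = 1486.1057 W

R_total = 0.0796 K/W, Q = 1486.1057 W


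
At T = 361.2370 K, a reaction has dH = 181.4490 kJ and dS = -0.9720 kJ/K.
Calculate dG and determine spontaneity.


T*dS = 361.2370 * -0.9720 = -351.1224 kJ
dG = 181.4490 + 351.1224 = 532.5714 kJ (non-spontaneous)

dG = 532.5714 kJ, non-spontaneous


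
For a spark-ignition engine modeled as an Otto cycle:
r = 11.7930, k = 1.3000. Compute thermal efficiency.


r^(k-1) = 2.0965
eta = 1 - 1/2.0965 = 0.5230 = 52.3006%

52.3006%


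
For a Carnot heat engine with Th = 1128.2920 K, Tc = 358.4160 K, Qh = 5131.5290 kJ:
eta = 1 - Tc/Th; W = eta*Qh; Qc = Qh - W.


eta = 1 - 358.4160/1128.2920 = 0.6823
W = 0.6823 * 5131.5290 = 3501.4349 kJ
Qc = 5131.5290 - 3501.4349 = 1630.0941 kJ

eta = 68.2338%, W = 3501.4349 kJ, Qc = 1630.0941 kJ


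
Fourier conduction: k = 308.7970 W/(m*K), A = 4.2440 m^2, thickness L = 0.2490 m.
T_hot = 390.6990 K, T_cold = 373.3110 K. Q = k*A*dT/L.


dT = 17.3880 K
Q = 308.7970 * 4.2440 * 17.3880 / 0.2490 = 91516.3588 W

91516.3588 W
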